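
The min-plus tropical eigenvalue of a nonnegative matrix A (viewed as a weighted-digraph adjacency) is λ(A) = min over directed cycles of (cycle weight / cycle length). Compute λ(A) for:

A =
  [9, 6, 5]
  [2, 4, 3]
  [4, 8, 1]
λ(A) = 1

Enumerate directed cycles and compute their means (weight / length). Sample:
  cycle 0 → 0: weight = 9, length = 1, mean = 9/1 ≈ 9.000
  cycle 1 → 1: weight = 4, length = 1, mean = 4/1 ≈ 4.000
  cycle 2 → 2: weight = 1, length = 1, mean = 1/1 ≈ 1.000
  cycle 0 → 1 → 0: weight = 8, length = 2, mean = 8/2 ≈ 4.000
  cycle 0 → 2 → 0: weight = 9, length = 2, mean = 9/2 ≈ 4.500
  cycle 1 → 0 → 1: weight = 8, length = 2, mean = 8/2 ≈ 4.000
Minimum mean = 1.000, attained e.g. along the cycle 2 → 2 with weight 1 and length 1. So λ(A) = 1/1 = 1.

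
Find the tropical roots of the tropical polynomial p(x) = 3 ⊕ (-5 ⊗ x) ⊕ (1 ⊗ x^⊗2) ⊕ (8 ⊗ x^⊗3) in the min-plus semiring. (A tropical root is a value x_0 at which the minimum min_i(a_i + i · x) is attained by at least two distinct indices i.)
Roots: {-7, -6, 8}

Each tropical root is a break point of the lower envelope of the lines y = a_i + i · x (there are 4 lines, with slopes 0, 1, ..., 3). Only the lines that attain the minimum somewhere contribute to roots; other lines are dominated. Here the surviving (envelope) indices are i = 3, i = 2, i = 1, i = 0.
Intersections between consecutive envelope lines give the roots: for adjacent envelope indices i < j the intersection is x = (a_i − a_j) / (j − i). Reading off the sorted break points: {-7, -6, 8}.
Verification: at each break x_0, at least two indices attain the minimum of min_i(a_i + i · x_0).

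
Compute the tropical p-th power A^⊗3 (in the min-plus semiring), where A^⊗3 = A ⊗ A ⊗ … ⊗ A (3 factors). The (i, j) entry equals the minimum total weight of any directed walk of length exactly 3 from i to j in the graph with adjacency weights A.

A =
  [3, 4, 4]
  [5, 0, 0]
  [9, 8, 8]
A^⊗3 =
  [9, 4, 4]
  [5, 0, 0]
  [13, 8, 8]

Each entry (A^⊗3)_ij equals the minimum over all length-3 walks i = v_0 → v_1 → … → v_3 = j of Σ_t A[v_t][v_{t+1}]. For example, for (i, j) = (0, 2) we minimise over 9 possible intermediate vertex sequences; the minimum is 4, attained along the walk 0 → 1 → 1 → 2.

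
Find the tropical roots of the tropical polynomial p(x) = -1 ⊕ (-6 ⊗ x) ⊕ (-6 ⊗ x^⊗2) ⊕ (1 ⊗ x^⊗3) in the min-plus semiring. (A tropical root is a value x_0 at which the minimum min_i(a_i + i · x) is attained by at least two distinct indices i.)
Roots: {-7, 0, 5}

Each tropical root is a break point of the lower envelope of the lines y = a_i + i · x (there are 4 lines, with slopes 0, 1, ..., 3). Only the lines that attain the minimum somewhere contribute to roots; other lines are dominated. Here the surviving (envelope) indices are i = 3, i = 2, i = 1, i = 0.
Intersections between consecutive envelope lines give the roots: for adjacent envelope indices i < j the intersection is x = (a_i − a_j) / (j − i). Reading off the sorted break points: {-7, 0, 5}.
Verification: at each break x_0, at least two indices attain the minimum of min_i(a_i + i · x_0).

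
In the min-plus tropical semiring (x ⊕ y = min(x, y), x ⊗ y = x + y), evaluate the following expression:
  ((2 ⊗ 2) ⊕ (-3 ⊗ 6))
((2 ⊗ 2) ⊕ (-3 ⊗ 6)) = 3

Expand innermost to outermost. Recall ⊕ takes the minimum of its arguments and ⊗ takes their sum. Working out the expression ((2 ⊗ 2) ⊕ (-3 ⊗ 6)) gives 3.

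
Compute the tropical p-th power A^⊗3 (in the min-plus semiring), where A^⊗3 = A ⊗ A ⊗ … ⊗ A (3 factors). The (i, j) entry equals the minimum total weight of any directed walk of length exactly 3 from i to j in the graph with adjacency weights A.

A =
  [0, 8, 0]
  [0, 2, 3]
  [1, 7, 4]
A^⊗3 =
  [0, 7, 0]
  [0, 6, 0]
  [1, 8, 1]

Each entry (A^⊗3)_ij equals the minimum over all length-3 walks i = v_0 → v_1 → … → v_3 = j of Σ_t A[v_t][v_{t+1}]. For example, for (i, j) = (0, 2) we minimise over 9 possible intermediate vertex sequences; the minimum is 0, attained along the walk 0 → 0 → 0 → 2.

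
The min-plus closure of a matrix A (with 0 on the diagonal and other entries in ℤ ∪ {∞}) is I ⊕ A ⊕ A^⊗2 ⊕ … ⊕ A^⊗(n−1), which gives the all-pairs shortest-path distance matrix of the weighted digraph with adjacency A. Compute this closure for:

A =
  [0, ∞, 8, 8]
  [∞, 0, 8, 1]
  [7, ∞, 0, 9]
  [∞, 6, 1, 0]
Closure =
  [0, 14, 8, 8]
  [9, 0, 2, 1]
  [7, 15, 0, 9]
  [8, 6, 1, 0]

This is the Floyd-Warshall all-pairs shortest-path computation. For each intermediate vertex k = 0, 1, …, 3, update dist[i][j] ← min(dist[i][j], dist[i][k] + dist[k][j]). The final matrix gives, for each (i, j), the minimum total weight of any directed path from i to j (possibly empty when i = j).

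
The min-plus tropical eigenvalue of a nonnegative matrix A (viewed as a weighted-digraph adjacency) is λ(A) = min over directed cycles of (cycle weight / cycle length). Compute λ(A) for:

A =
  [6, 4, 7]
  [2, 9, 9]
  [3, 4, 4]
λ(A) = 3

Enumerate directed cycles and compute their means (weight / length). Sample:
  cycle 0 → 0: weight = 6, length = 1, mean = 6/1 ≈ 6.000
  cycle 1 → 1: weight = 9, length = 1, mean = 9/1 ≈ 9.000
  cycle 2 → 2: weight = 4, length = 1, mean = 4/1 ≈ 4.000
  cycle 0 → 1 → 0: weight = 6, length = 2, mean = 6/2 ≈ 3.000
  cycle 0 → 2 → 0: weight = 10, length = 2, mean = 10/2 ≈ 5.000
  cycle 1 → 0 → 1: weight = 6, length = 2, mean = 6/2 ≈ 3.000
Minimum mean = 3.000, attained e.g. along the cycle 0 → 1 → 0 with weight 6 and length 2. So λ(A) = 6/2 = 3.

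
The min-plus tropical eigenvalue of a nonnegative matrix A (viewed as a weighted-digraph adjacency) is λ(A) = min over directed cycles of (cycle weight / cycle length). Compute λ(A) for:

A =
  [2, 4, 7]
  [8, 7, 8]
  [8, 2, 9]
λ(A) = 2

Enumerate directed cycles and compute their means (weight / length). Sample:
  cycle 0 → 0: weight = 2, length = 1, mean = 2/1 ≈ 2.000
  cycle 1 → 1: weight = 7, length = 1, mean = 7/1 ≈ 7.000
  cycle 2 → 2: weight = 9, length = 1, mean = 9/1 ≈ 9.000
  cycle 0 → 1 → 0: weight = 12, length = 2, mean = 12/2 ≈ 6.000
  cycle 0 → 2 → 0: weight = 15, length = 2, mean = 15/2 ≈ 7.500
  cycle 1 → 0 → 1: weight = 12, length = 2, mean = 12/2 ≈ 6.000
Minimum mean = 2.000, attained e.g. along the cycle 0 → 0 with weight 2 and length 1. So λ(A) = 2/1 = 2.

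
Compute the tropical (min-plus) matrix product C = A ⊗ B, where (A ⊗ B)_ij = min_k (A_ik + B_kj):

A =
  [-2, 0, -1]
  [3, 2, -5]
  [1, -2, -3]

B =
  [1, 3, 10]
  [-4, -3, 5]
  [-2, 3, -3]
A ⊗ B =
  [-4, -3, -4]
  [-7, -2, -8]
  [-6, -5, -6]

Apply the min-plus product entry-by-entry:
  C[0][0] = min over k of (A[0][0] + B[0][0] = -2 + 1 = -1, A[0][1] + B[1][0] = 0 + -4 = -4, A[0][2] + B[2][0] = -1 + -2 = -3) = -4 (attained at k = 1)
  C[0][1] = min over k of (A[0][0] + B[0][1] = -2 + 3 = 1, A[0][1] + B[1][1] = 0 + -3 = -3, A[0][2] + B[2][1] = -1 + 3 = 2) = -3 (attained at k = 1)
  C[0][2] = min over k of (A[0][0] + B[0][2] = -2 + 10 = 8, A[0][1] + B[1][2] = 0 + 5 = 5, A[0][2] + B[2][2] = -1 + -3 = -4) = -4 (attained at k = 2)
  C[1][0] = min over k of (A[1][0] + B[0][0] = 3 + 1 = 4, A[1][1] + B[1][0] = 2 + -4 = -2, A[1][2] + B[2][0] = -5 + -2 = -7) = -7 (attained at k = 2)
  C[1][1] = min over k of (A[1][0] + B[0][1] = 3 + 3 = 6, A[1][1] + B[1][1] = 2 + -3 = -1, A[1][2] + B[2][1] = -5 + 3 = -2) = -2 (attained at k = 2)
  C[1][2] = min over k of (A[1][0] + B[0][2] = 3 + 10 = 13, A[1][1] + B[1][2] = 2 + 5 = 7, A[1][2] + B[2][2] = -5 + -3 = -8) = -8 (attained at k = 2)
  C[2][0] = min over k of (A[2][0] + B[0][0] = 1 + 1 = 2, A[2][1] + B[1][0] = -2 + -4 = -6, A[2][2] + B[2][0] = -3 + -2 = -5) = -6 (attained at k = 1)
  C[2][1] = min over k of (A[2][0] + B[0][1] = 1 + 3 = 4, A[2][1] + B[1][1] = -2 + -3 = -5, A[2][2] + B[2][1] = -3 + 3 = 0) = -5 (attained at k = 1)
  C[2][2] = min over k of (A[2][0] + B[0][2] = 1 + 10 = 11, A[2][1] + B[1][2] = -2 + 5 = 3, A[2][2] + B[2][2] = -3 + -3 = -6) = -6 (attained at k = 2)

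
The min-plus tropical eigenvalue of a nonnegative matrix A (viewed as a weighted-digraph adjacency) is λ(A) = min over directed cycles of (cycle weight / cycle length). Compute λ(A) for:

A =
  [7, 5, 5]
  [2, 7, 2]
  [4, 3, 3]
λ(A) = 5/2

Enumerate directed cycles and compute their means (weight / length). Sample:
  cycle 0 → 0: weight = 7, length = 1, mean = 7/1 ≈ 7.000
  cycle 1 → 1: weight = 7, length = 1, mean = 7/1 ≈ 7.000
  cycle 2 → 2: weight = 3, length = 1, mean = 3/1 ≈ 3.000
  cycle 0 → 1 → 0: weight = 7, length = 2, mean = 7/2 ≈ 3.500
  cycle 0 → 2 → 0: weight = 9, length = 2, mean = 9/2 ≈ 4.500
  cycle 1 → 0 → 1: weight = 7, length = 2, mean = 7/2 ≈ 3.500
Minimum mean = 2.500, attained e.g. along the cycle 1 → 2 → 1 with weight 5 and length 2. So λ(A) = 5/2 = 5/2.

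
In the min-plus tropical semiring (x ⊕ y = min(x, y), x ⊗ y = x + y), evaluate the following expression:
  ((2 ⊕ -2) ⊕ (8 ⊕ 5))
((2 ⊕ -2) ⊕ (8 ⊕ 5)) = -2

Expand innermost to outermost. Recall ⊕ takes the minimum of its arguments and ⊗ takes their sum. Working out the expression ((2 ⊕ -2) ⊕ (8 ⊕ 5)) gives -2.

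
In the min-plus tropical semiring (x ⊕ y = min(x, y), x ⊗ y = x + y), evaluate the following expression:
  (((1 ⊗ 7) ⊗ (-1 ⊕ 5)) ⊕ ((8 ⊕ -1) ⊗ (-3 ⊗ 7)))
(((1 ⊗ 7) ⊗ (-1 ⊕ 5)) ⊕ ((8 ⊕ -1) ⊗ (-3 ⊗ 7))) = 3

Expand innermost to outermost. Recall ⊕ takes the minimum of its arguments and ⊗ takes their sum. Working out the expression (((1 ⊗ 7) ⊗ (-1 ⊕ 5)) ⊕ ((8 ⊕ -1) ⊗ (-3 ⊗ 7))) gives 3.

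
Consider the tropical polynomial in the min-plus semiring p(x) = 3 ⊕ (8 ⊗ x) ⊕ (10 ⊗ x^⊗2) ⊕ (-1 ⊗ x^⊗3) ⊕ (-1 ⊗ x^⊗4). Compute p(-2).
p(-2) = -9

A tropical monomial a ⊗ x^⊗i evaluates to a + i · x. Evaluating each term at x = -2:
  Term 0 contributes 3 + 0 · -2 = 3
  Term 1 contributes 8 + 1 · -2 = 6
  Term 2 contributes 10 + 2 · -2 = 6
  Term 3 contributes -1 + 3 · -2 = -7
  Term 4 contributes -1 + 4 · -2 = -9
p(-2) = ⊕ of these = min[3, 6, 6, -7, -9] = -9.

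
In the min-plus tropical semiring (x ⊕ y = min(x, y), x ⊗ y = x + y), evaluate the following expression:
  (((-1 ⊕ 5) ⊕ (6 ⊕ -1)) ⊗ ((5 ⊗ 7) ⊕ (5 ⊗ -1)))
(((-1 ⊕ 5) ⊕ (6 ⊕ -1)) ⊗ ((5 ⊗ 7) ⊕ (5 ⊗ -1))) = 3

Expand innermost to outermost. Recall ⊕ takes the minimum of its arguments and ⊗ takes their sum. Working out the expression (((-1 ⊕ 5) ⊕ (6 ⊕ -1)) ⊗ ((5 ⊗ 7) ⊕ (5 ⊗ -1))) gives 3.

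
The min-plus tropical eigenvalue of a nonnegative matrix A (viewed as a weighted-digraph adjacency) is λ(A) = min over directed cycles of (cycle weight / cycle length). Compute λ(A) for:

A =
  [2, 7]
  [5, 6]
λ(A) = 2

Enumerate directed cycles and compute their means (weight / length). Sample:
  cycle 0 → 0: weight = 2, length = 1, mean = 2/1 ≈ 2.000
  cycle 1 → 1: weight = 6, length = 1, mean = 6/1 ≈ 6.000
  cycle 0 → 1 → 0: weight = 12, length = 2, mean = 12/2 ≈ 6.000
  cycle 1 → 0 → 1: weight = 12, length = 2, mean = 12/2 ≈ 6.000
Minimum mean = 2.000, attained e.g. along the cycle 0 → 0 with weight 2 and length 1. So λ(A) = 2/1 = 2.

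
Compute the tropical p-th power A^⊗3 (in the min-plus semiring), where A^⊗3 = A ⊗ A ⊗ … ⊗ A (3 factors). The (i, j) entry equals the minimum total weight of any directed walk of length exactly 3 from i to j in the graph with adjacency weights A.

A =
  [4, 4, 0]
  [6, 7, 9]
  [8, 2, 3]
A^⊗3 =
  [8, 5, 6]
  [14, 8, 9]
  [11, 8, 8]

Each entry (A^⊗3)_ij equals the minimum over all length-3 walks i = v_0 → v_1 → … → v_3 = j of Σ_t A[v_t][v_{t+1}]. For example, for (i, j) = (0, 2) we minimise over 9 possible intermediate vertex sequences; the minimum is 6, attained along the walk 0 → 2 → 2 → 2.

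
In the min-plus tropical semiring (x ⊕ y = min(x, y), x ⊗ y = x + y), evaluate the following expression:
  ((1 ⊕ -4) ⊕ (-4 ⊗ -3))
((1 ⊕ -4) ⊕ (-4 ⊗ -3)) = -7

Expand innermost to outermost. Recall ⊕ takes the minimum of its arguments and ⊗ takes their sum. Working out the expression ((1 ⊕ -4) ⊕ (-4 ⊗ -3)) gives -7.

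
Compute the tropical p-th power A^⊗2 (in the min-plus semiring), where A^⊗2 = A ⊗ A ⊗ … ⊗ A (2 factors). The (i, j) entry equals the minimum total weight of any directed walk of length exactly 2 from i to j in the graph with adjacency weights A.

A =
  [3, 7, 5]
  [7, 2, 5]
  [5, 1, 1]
A^⊗2 =
  [6, 6, 6]
  [9, 4, 6]
  [6, 2, 2]

Each entry (A^⊗2)_ij equals the minimum over all length-2 walks i = v_0 → v_1 → … → v_2 = j of Σ_t A[v_t][v_{t+1}]. For example, for (i, j) = (0, 2) we minimise over 3 possible intermediate vertex sequences; the minimum is 6, attained along the walk 0 → 2 → 2.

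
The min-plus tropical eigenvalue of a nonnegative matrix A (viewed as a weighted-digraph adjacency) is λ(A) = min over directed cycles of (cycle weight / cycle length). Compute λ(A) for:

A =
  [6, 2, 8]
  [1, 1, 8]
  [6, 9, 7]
λ(A) = 1

Enumerate directed cycles and compute their means (weight / length). Sample:
  cycle 0 → 0: weight = 6, length = 1, mean = 6/1 ≈ 6.000
  cycle 1 → 1: weight = 1, length = 1, mean = 1/1 ≈ 1.000
  cycle 2 → 2: weight = 7, length = 1, mean = 7/1 ≈ 7.000
  cycle 0 → 1 → 0: weight = 3, length = 2, mean = 3/2 ≈ 1.500
  cycle 0 → 2 → 0: weight = 14, length = 2, mean = 14/2 ≈ 7.000
  cycle 1 → 0 → 1: weight = 3, length = 2, mean = 3/2 ≈ 1.500
Minimum mean = 1.000, attained e.g. along the cycle 1 → 1 with weight 1 and length 1. So λ(A) = 1/1 = 1.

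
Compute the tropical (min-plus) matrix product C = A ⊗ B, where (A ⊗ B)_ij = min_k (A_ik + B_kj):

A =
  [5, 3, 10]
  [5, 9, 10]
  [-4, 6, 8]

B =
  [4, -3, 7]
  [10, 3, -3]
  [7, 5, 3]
A ⊗ B =
  [9, 2, 0]
  [9, 2, 6]
  [0, -7, 3]

Apply the min-plus product entry-by-entry:
  C[0][0] = min over k of (A[0][0] + B[0][0] = 5 + 4 = 9, A[0][1] + B[1][0] = 3 + 10 = 13, A[0][2] + B[2][0] = 10 + 7 = 17) = 9 (attained at k = 0)
  C[0][1] = min over k of (A[0][0] + B[0][1] = 5 + -3 = 2, A[0][1] + B[1][1] = 3 + 3 = 6, A[0][2] + B[2][1] = 10 + 5 = 15) = 2 (attained at k = 0)
  C[0][2] = min over k of (A[0][0] + B[0][2] = 5 + 7 = 12, A[0][1] + B[1][2] = 3 + -3 = 0, A[0][2] + B[2][2] = 10 + 3 = 13) = 0 (attained at k = 1)
  C[1][0] = min over k of (A[1][0] + B[0][0] = 5 + 4 = 9, A[1][1] + B[1][0] = 9 + 10 = 19, A[1][2] + B[2][0] = 10 + 7 = 17) = 9 (attained at k = 0)
  C[1][1] = min over k of (A[1][0] + B[0][1] = 5 + -3 = 2, A[1][1] + B[1][1] = 9 + 3 = 12, A[1][2] + B[2][1] = 10 + 5 = 15) = 2 (attained at k = 0)
  C[1][2] = min over k of (A[1][0] + B[0][2] = 5 + 7 = 12, A[1][1] + B[1][2] = 9 + -3 = 6, A[1][2] + B[2][2] = 10 + 3 = 13) = 6 (attained at k = 1)
  C[2][0] = min over k of (A[2][0] + B[0][0] = -4 + 4 = 0, A[2][1] + B[1][0] = 6 + 10 = 16, A[2][2] + B[2][0] = 8 + 7 = 15) = 0 (attained at k = 0)
  C[2][1] = min over k of (A[2][0] + B[0][1] = -4 + -3 = -7, A[2][1] + B[1][1] = 6 + 3 = 9, A[2][2] + B[2][1] = 8 + 5 = 13) = -7 (attained at k = 0)
  C[2][2] = min over k of (A[2][0] + B[0][2] = -4 + 7 = 3, A[2][1] + B[1][2] = 6 + -3 = 3, A[2][2] + B[2][2] = 8 + 3 = 11) = 3 (attained at k = 0)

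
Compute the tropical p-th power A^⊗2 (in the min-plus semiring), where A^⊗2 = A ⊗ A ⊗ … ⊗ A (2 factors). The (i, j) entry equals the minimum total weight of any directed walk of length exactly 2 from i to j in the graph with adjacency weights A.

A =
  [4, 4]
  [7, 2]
A^⊗2 =
  [8, 6]
  [9, 4]

Each entry (A^⊗2)_ij equals the minimum over all length-2 walks i = v_0 → v_1 → … → v_2 = j of Σ_t A[v_t][v_{t+1}]. For example, for (i, j) = (0, 1) we minimise over 2 possible intermediate vertex sequences; the minimum is 6, attained along the walk 0 → 1 → 1.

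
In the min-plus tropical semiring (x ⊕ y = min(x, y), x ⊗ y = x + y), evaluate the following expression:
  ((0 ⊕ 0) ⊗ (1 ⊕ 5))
((0 ⊕ 0) ⊗ (1 ⊕ 5)) = 1

Expand innermost to outermost. Recall ⊕ takes the minimum of its arguments and ⊗ takes their sum. Working out the expression ((0 ⊕ 0) ⊗ (1 ⊕ 5)) gives 1.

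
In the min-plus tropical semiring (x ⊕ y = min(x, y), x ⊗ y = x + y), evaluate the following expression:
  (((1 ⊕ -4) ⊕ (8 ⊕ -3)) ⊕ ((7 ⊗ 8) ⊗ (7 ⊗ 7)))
(((1 ⊕ -4) ⊕ (8 ⊕ -3)) ⊕ ((7 ⊗ 8) ⊗ (7 ⊗ 7))) = -4

Expand innermost to outermost. Recall ⊕ takes the minimum of its arguments and ⊗ takes their sum. Working out the expression (((1 ⊕ -4) ⊕ (8 ⊕ -3)) ⊕ ((7 ⊗ 8) ⊗ (7 ⊗ 7))) gives -4.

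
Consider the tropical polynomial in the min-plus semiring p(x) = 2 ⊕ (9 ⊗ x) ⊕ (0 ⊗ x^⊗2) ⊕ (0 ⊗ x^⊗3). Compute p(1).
p(1) = 2

A tropical monomial a ⊗ x^⊗i evaluates to a + i · x. Evaluating each term at x = 1:
  Term 0 contributes 2 + 0 · 1 = 2
  Term 1 contributes 9 + 1 · 1 = 10
  Term 2 contributes 0 + 2 · 1 = 2
  Term 3 contributes 0 + 3 · 1 = 3
p(1) = ⊕ of these = min[2, 10, 2, 3] = 2.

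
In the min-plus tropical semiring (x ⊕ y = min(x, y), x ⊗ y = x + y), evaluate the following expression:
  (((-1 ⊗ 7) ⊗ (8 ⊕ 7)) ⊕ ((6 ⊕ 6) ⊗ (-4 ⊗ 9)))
(((-1 ⊗ 7) ⊗ (8 ⊕ 7)) ⊕ ((6 ⊕ 6) ⊗ (-4 ⊗ 9))) = 11

Expand innermost to outermost. Recall ⊕ takes the minimum of its arguments and ⊗ takes their sum. Working out the expression (((-1 ⊗ 7) ⊗ (8 ⊕ 7)) ⊕ ((6 ⊕ 6) ⊗ (-4 ⊗ 9))) gives 11.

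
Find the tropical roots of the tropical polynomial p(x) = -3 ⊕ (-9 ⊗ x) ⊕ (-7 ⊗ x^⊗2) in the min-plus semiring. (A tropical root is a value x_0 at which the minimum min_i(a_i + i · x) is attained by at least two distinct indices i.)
Roots: {-2, 6}

Each tropical root is a break point of the lower envelope of the lines y = a_i + i · x (there are 3 lines, with slopes 0, 1, ..., 2). Only the lines that attain the minimum somewhere contribute to roots; other lines are dominated. Here the surviving (envelope) indices are i = 2, i = 1, i = 0.
Intersections between consecutive envelope lines give the roots: for adjacent envelope indices i < j the intersection is x = (a_i − a_j) / (j − i). Reading off the sorted break points: {-2, 6}.
Verification: at each break x_0, at least two indices attain the minimum of min_i(a_i + i · x_0).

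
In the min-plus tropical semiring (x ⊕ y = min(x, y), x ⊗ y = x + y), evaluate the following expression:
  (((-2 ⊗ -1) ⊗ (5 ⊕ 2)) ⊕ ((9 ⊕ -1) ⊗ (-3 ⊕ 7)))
(((-2 ⊗ -1) ⊗ (5 ⊕ 2)) ⊕ ((9 ⊕ -1) ⊗ (-3 ⊕ 7))) = -4

Expand innermost to outermost. Recall ⊕ takes the minimum of its arguments and ⊗ takes their sum. Working out the expression (((-2 ⊗ -1) ⊗ (5 ⊕ 2)) ⊕ ((9 ⊕ -1) ⊗ (-3 ⊕ 7))) gives -4.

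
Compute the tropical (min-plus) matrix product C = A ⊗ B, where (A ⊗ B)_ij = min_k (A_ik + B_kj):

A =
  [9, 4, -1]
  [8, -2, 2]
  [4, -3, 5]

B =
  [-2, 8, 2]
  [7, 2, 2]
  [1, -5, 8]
A ⊗ B =
  [0, -6, 6]
  [3, -3, 0]
  [2, -1, -1]

Apply the min-plus product entry-by-entry:
  C[0][0] = min over k of (A[0][0] + B[0][0] = 9 + -2 = 7, A[0][1] + B[1][0] = 4 + 7 = 11, A[0][2] + B[2][0] = -1 + 1 = 0) = 0 (attained at k = 2)
  C[0][1] = min over k of (A[0][0] + B[0][1] = 9 + 8 = 17, A[0][1] + B[1][1] = 4 + 2 = 6, A[0][2] + B[2][1] = -1 + -5 = -6) = -6 (attained at k = 2)
  C[0][2] = min over k of (A[0][0] + B[0][2] = 9 + 2 = 11, A[0][1] + B[1][2] = 4 + 2 = 6, A[0][2] + B[2][2] = -1 + 8 = 7) = 6 (attained at k = 1)
  C[1][0] = min over k of (A[1][0] + B[0][0] = 8 + -2 = 6, A[1][1] + B[1][0] = -2 + 7 = 5, A[1][2] + B[2][0] = 2 + 1 = 3) = 3 (attained at k = 2)
  C[1][1] = min over k of (A[1][0] + B[0][1] = 8 + 8 = 16, A[1][1] + B[1][1] = -2 + 2 = 0, A[1][2] + B[2][1] = 2 + -5 = -3) = -3 (attained at k = 2)
  C[1][2] = min over k of (A[1][0] + B[0][2] = 8 + 2 = 10, A[1][1] + B[1][2] = -2 + 2 = 0, A[1][2] + B[2][2] = 2 + 8 = 10) = 0 (attained at k = 1)
  C[2][0] = min over k of (A[2][0] + B[0][0] = 4 + -2 = 2, A[2][1] + B[1][0] = -3 + 7 = 4, A[2][2] + B[2][0] = 5 + 1 = 6) = 2 (attained at k = 0)
  C[2][1] = min over k of (A[2][0] + B[0][1] = 4 + 8 = 12, A[2][1] + B[1][1] = -3 + 2 = -1, A[2][2] + B[2][1] = 5 + -5 = 0) = -1 (attained at k = 1)
  C[2][2] = min over k of (A[2][0] + B[0][2] = 4 + 2 = 6, A[2][1] + B[1][2] = -3 + 2 = -1, A[2][2] + B[2][2] = 5 + 8 = 13) = -1 (attained at k = 1)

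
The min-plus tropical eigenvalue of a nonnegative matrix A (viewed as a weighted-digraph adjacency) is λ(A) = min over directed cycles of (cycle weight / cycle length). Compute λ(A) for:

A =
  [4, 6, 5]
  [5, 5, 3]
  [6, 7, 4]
λ(A) = 4

Enumerate directed cycles and compute their means (weight / length). Sample:
  cycle 0 → 0: weight = 4, length = 1, mean = 4/1 ≈ 4.000
  cycle 1 → 1: weight = 5, length = 1, mean = 5/1 ≈ 5.000
  cycle 2 → 2: weight = 4, length = 1, mean = 4/1 ≈ 4.000
  cycle 0 → 1 → 0: weight = 11, length = 2, mean = 11/2 ≈ 5.500
  cycle 0 → 2 → 0: weight = 11, length = 2, mean = 11/2 ≈ 5.500
  cycle 1 → 0 → 1: weight = 11, length = 2, mean = 11/2 ≈ 5.500
Minimum mean = 4.000, attained e.g. along the cycle 0 → 0 with weight 4 and length 1. So λ(A) = 4/1 = 4.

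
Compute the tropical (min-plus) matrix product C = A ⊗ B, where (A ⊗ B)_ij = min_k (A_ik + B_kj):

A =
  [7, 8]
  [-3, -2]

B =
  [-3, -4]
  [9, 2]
A ⊗ B =
  [4, 3]
  [-6, -7]

Apply the min-plus product entry-by-entry:
  C[0][0] = min over k of (A[0][0] + B[0][0] = 7 + -3 = 4, A[0][1] + B[1][0] = 8 + 9 = 17) = 4 (attained at k = 0)
  C[0][1] = min over k of (A[0][0] + B[0][1] = 7 + -4 = 3, A[0][1] + B[1][1] = 8 + 2 = 10) = 3 (attained at k = 0)
  C[1][0] = min over k of (A[1][0] + B[0][0] = -3 + -3 = -6, A[1][1] + B[1][0] = -2 + 9 = 7) = -6 (attained at k = 0)
  C[1][1] = min over k of (A[1][0] + B[0][1] = -3 + -4 = -7, A[1][1] + B[1][1] = -2 + 2 = 0) = -7 (attained at k = 0)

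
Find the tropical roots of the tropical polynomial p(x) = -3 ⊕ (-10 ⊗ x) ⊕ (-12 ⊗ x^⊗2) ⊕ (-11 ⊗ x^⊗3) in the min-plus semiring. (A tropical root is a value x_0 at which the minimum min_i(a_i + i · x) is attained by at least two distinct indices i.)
Roots: {-1, 2, 7}

Each tropical root is a break point of the lower envelope of the lines y = a_i + i · x (there are 4 lines, with slopes 0, 1, ..., 3). Only the lines that attain the minimum somewhere contribute to roots; other lines are dominated. Here the surviving (envelope) indices are i = 3, i = 2, i = 1, i = 0.
Intersections between consecutive envelope lines give the roots: for adjacent envelope indices i < j the intersection is x = (a_i − a_j) / (j − i). Reading off the sorted break points: {-1, 2, 7}.
Verification: at each break x_0, at least two indices attain the minimum of min_i(a_i + i · x_0).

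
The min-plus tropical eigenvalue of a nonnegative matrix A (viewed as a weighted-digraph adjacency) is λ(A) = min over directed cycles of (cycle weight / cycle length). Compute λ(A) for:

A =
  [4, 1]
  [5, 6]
λ(A) = 3

Enumerate directed cycles and compute their means (weight / length). Sample:
  cycle 0 → 0: weight = 4, length = 1, mean = 4/1 ≈ 4.000
  cycle 1 → 1: weight = 6, length = 1, mean = 6/1 ≈ 6.000
  cycle 0 → 1 → 0: weight = 6, length = 2, mean = 6/2 ≈ 3.000
  cycle 1 → 0 → 1: weight = 6, length = 2, mean = 6/2 ≈ 3.000
Minimum mean = 3.000, attained e.g. along the cycle 0 → 1 → 0 with weight 6 and length 2. So λ(A) = 6/2 = 3.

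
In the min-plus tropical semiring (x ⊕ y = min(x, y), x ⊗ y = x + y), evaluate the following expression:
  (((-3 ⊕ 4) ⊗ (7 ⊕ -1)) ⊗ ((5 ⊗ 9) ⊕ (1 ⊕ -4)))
(((-3 ⊕ 4) ⊗ (7 ⊕ -1)) ⊗ ((5 ⊗ 9) ⊕ (1 ⊕ -4))) = -8

Expand innermost to outermost. Recall ⊕ takes the minimum of its arguments and ⊗ takes their sum. Working out the expression (((-3 ⊕ 4) ⊗ (7 ⊕ -1)) ⊗ ((5 ⊗ 9) ⊕ (1 ⊕ -4))) gives -8.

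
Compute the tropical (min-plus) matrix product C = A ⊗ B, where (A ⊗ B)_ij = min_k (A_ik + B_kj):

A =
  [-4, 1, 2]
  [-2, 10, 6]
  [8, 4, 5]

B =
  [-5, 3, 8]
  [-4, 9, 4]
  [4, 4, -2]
A ⊗ B =
  [-9, -1, 0]
  [-7, 1, 4]
  [0, 9, 3]

Apply the min-plus product entry-by-entry:
  C[0][0] = min over k of (A[0][0] + B[0][0] = -4 + -5 = -9, A[0][1] + B[1][0] = 1 + -4 = -3, A[0][2] + B[2][0] = 2 + 4 = 6) = -9 (attained at k = 0)
  C[0][1] = min over k of (A[0][0] + B[0][1] = -4 + 3 = -1, A[0][1] + B[1][1] = 1 + 9 = 10, A[0][2] + B[2][1] = 2 + 4 = 6) = -1 (attained at k = 0)
  C[0][2] = min over k of (A[0][0] + B[0][2] = -4 + 8 = 4, A[0][1] + B[1][2] = 1 + 4 = 5, A[0][2] + B[2][2] = 2 + -2 = 0) = 0 (attained at k = 2)
  C[1][0] = min over k of (A[1][0] + B[0][0] = -2 + -5 = -7, A[1][1] + B[1][0] = 10 + -4 = 6, A[1][2] + B[2][0] = 6 + 4 = 10) = -7 (attained at k = 0)
  C[1][1] = min over k of (A[1][0] + B[0][1] = -2 + 3 = 1, A[1][1] + B[1][1] = 10 + 9 = 19, A[1][2] + B[2][1] = 6 + 4 = 10) = 1 (attained at k = 0)
  C[1][2] = min over k of (A[1][0] + B[0][2] = -2 + 8 = 6, A[1][1] + B[1][2] = 10 + 4 = 14, A[1][2] + B[2][2] = 6 + -2 = 4) = 4 (attained at k = 2)
  C[2][0] = min over k of (A[2][0] + B[0][0] = 8 + -5 = 3, A[2][1] + B[1][0] = 4 + -4 = 0, A[2][2] + B[2][0] = 5 + 4 = 9) = 0 (attained at k = 1)
  C[2][1] = min over k of (A[2][0] + B[0][1] = 8 + 3 = 11, A[2][1] + B[1][1] = 4 + 9 = 13, A[2][2] + B[2][1] = 5 + 4 = 9) = 9 (attained at k = 2)
  C[2][2] = min over k of (A[2][0] + B[0][2] = 8 + 8 = 16, A[2][1] + B[1][2] = 4 + 4 = 8, A[2][2] + B[2][2] = 5 + -2 = 3) = 3 (attained at k = 2)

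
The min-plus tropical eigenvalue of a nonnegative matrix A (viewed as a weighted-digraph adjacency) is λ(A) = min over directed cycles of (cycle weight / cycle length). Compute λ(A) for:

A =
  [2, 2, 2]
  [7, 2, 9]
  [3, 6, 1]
λ(A) = 1

Enumerate directed cycles and compute their means (weight / length). Sample:
  cycle 0 → 0: weight = 2, length = 1, mean = 2/1 ≈ 2.000
  cycle 1 → 1: weight = 2, length = 1, mean = 2/1 ≈ 2.000
  cycle 2 → 2: weight = 1, length = 1, mean = 1/1 ≈ 1.000
  cycle 0 → 1 → 0: weight = 9, length = 2, mean = 9/2 ≈ 4.500
  cycle 0 → 2 → 0: weight = 5, length = 2, mean = 5/2 ≈ 2.500
  cycle 1 → 0 → 1: weight = 9, length = 2, mean = 9/2 ≈ 4.500
Minimum mean = 1.000, attained e.g. along the cycle 2 → 2 with weight 1 and length 1. So λ(A) = 1/1 = 1.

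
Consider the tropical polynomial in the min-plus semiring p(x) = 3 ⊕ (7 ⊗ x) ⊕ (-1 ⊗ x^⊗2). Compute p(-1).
p(-1) = -3

A tropical monomial a ⊗ x^⊗i evaluates to a + i · x. Evaluating each term at x = -1:
  Term 0 contributes 3 + 0 · -1 = 3
  Term 1 contributes 7 + 1 · -1 = 6
  Term 2 contributes -1 + 2 · -1 = -3
p(-1) = ⊕ of these = min[3, 6, -3] = -3.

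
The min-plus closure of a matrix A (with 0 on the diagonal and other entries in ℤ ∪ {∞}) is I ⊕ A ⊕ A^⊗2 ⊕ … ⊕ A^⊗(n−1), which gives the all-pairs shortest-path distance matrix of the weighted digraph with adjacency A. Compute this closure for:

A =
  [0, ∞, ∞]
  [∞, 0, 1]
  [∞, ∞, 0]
Closure =
  [0, ∞, ∞]
  [∞, 0, 1]
  [∞, ∞, 0]

This is the Floyd-Warshall all-pairs shortest-path computation. For each intermediate vertex k = 0, 1, …, 2, update dist[i][j] ← min(dist[i][j], dist[i][k] + dist[k][j]). The final matrix gives, for each (i, j), the minimum total weight of any directed path from i to j (possibly empty when i = j).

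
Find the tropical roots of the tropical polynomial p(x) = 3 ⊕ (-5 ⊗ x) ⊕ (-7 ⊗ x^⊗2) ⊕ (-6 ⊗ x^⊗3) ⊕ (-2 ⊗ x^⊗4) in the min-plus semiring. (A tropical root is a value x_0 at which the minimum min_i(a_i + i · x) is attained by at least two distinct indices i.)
Roots: {-4, -1, 2, 8}

Each tropical root is a break point of the lower envelope of the lines y = a_i + i · x (there are 5 lines, with slopes 0, 1, ..., 4). Only the lines that attain the minimum somewhere contribute to roots; other lines are dominated. Here the surviving (envelope) indices are i = 4, i = 3, i = 2, i = 1, i = 0.
Intersections between consecutive envelope lines give the roots: for adjacent envelope indices i < j the intersection is x = (a_i − a_j) / (j − i). Reading off the sorted break points: {-4, -1, 2, 8}.
Verification: at each break x_0, at least two indices attain the minimum of min_i(a_i + i · x_0).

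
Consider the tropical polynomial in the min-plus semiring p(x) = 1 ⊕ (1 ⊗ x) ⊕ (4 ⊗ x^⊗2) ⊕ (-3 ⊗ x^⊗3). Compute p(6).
p(6) = 1

A tropical monomial a ⊗ x^⊗i evaluates to a + i · x. Evaluating each term at x = 6:
  Term 0 contributes 1 + 0 · 6 = 1
  Term 1 contributes 1 + 1 · 6 = 7
  Term 2 contributes 4 + 2 · 6 = 16
  Term 3 contributes -3 + 3 · 6 = 15
p(6) = ⊕ of these = min[1, 7, 16, 15] = 1.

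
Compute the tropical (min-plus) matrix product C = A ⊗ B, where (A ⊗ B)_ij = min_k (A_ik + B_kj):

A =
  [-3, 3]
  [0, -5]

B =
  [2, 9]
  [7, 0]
A ⊗ B =
  [-1, 3]
  [2, -5]

Apply the min-plus product entry-by-entry:
  C[0][0] = min over k of (A[0][0] + B[0][0] = -3 + 2 = -1, A[0][1] + B[1][0] = 3 + 7 = 10) = -1 (attained at k = 0)
  C[0][1] = min over k of (A[0][0] + B[0][1] = -3 + 9 = 6, A[0][1] + B[1][1] = 3 + 0 = 3) = 3 (attained at k = 1)
  C[1][0] = min over k of (A[1][0] + B[0][0] = 0 + 2 = 2, A[1][1] + B[1][0] = -5 + 7 = 2) = 2 (attained at k = 0)
  C[1][1] = min over k of (A[1][0] + B[0][1] = 0 + 9 = 9, A[1][1] + B[1][1] = -5 + 0 = -5) = -5 (attained at k = 1)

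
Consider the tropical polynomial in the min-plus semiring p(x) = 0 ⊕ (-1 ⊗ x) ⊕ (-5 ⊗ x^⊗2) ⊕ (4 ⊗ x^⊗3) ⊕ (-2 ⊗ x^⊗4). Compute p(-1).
p(-1) = -7

A tropical monomial a ⊗ x^⊗i evaluates to a + i · x. Evaluating each term at x = -1:
  Term 0 contributes 0 + 0 · -1 = 0
  Term 1 contributes -1 + 1 · -1 = -2
  Term 2 contributes -5 + 2 · -1 = -7
  Term 3 contributes 4 + 3 · -1 = 1
  Term 4 contributes -2 + 4 · -1 = -6
p(-1) = ⊕ of these = min[0, -2, -7, 1, -6] = -7.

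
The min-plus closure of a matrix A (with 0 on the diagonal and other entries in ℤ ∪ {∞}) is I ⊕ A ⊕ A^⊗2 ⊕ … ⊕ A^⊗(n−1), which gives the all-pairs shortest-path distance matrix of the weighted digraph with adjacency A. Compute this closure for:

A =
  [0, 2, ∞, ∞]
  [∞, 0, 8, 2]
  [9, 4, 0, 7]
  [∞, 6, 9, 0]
Closure =
  [0, 2, 10, 4]
  [17, 0, 8, 2]
  [9, 4, 0, 6]
  [18, 6, 9, 0]

This is the Floyd-Warshall all-pairs shortest-path computation. For each intermediate vertex k = 0, 1, …, 3, update dist[i][j] ← min(dist[i][j], dist[i][k] + dist[k][j]). The final matrix gives, for each (i, j), the minimum total weight of any directed path from i to j (possibly empty when i = j).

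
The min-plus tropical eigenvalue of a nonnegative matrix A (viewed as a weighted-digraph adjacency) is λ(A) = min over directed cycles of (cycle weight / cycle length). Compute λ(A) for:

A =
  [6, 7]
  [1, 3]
λ(A) = 3

Enumerate directed cycles and compute their means (weight / length). Sample:
  cycle 0 → 0: weight = 6, length = 1, mean = 6/1 ≈ 6.000
  cycle 1 → 1: weight = 3, length = 1, mean = 3/1 ≈ 3.000
  cycle 0 → 1 → 0: weight = 8, length = 2, mean = 8/2 ≈ 4.000
  cycle 1 → 0 → 1: weight = 8, length = 2, mean = 8/2 ≈ 4.000
Minimum mean = 3.000, attained e.g. along the cycle 1 → 1 with weight 3 and length 1. So λ(A) = 3/1 = 3.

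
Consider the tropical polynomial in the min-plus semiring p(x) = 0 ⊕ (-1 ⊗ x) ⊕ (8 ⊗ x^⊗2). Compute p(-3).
p(-3) = -4

A tropical monomial a ⊗ x^⊗i evaluates to a + i · x. Evaluating each term at x = -3:
  Term 0 contributes 0 + 0 · -3 = 0
  Term 1 contributes -1 + 1 · -3 = -4
  Term 2 contributes 8 + 2 · -3 = 2
p(-3) = ⊕ of these = min[0, -4, 2] = -4.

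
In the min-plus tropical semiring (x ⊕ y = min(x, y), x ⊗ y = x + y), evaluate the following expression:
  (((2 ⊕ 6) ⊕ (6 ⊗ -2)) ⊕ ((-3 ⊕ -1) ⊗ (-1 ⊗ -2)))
(((2 ⊕ 6) ⊕ (6 ⊗ -2)) ⊕ ((-3 ⊕ -1) ⊗ (-1 ⊗ -2))) = -6

Expand innermost to outermost. Recall ⊕ takes the minimum of its arguments and ⊗ takes their sum. Working out the expression (((2 ⊕ 6) ⊕ (6 ⊗ -2)) ⊕ ((-3 ⊕ -1) ⊗ (-1 ⊗ -2))) gives -6.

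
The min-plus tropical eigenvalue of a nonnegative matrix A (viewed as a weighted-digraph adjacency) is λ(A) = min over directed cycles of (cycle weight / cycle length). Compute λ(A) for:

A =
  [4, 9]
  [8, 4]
λ(A) = 4

Enumerate directed cycles and compute their means (weight / length). Sample:
  cycle 0 → 0: weight = 4, length = 1, mean = 4/1 ≈ 4.000
  cycle 1 → 1: weight = 4, length = 1, mean = 4/1 ≈ 4.000
  cycle 0 → 1 → 0: weight = 17, length = 2, mean = 17/2 ≈ 8.500
  cycle 1 → 0 → 1: weight = 17, length = 2, mean = 17/2 ≈ 8.500
Minimum mean = 4.000, attained e.g. along the cycle 0 → 0 with weight 4 and length 1. So λ(A) = 4/1 = 4.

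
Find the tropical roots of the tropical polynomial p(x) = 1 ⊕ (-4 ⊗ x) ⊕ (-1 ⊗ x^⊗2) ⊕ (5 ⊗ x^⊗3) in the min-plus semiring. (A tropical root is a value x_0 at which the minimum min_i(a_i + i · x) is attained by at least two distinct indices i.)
Roots: {-6, -3, 5}

Each tropical root is a break point of the lower envelope of the lines y = a_i + i · x (there are 4 lines, with slopes 0, 1, ..., 3). Only the lines that attain the minimum somewhere contribute to roots; other lines are dominated. Here the surviving (envelope) indices are i = 3, i = 2, i = 1, i = 0.
Intersections between consecutive envelope lines give the roots: for adjacent envelope indices i < j the intersection is x = (a_i − a_j) / (j − i). Reading off the sorted break points: {-6, -3, 5}.
Verification: at each break x_0, at least two indices attain the minimum of min_i(a_i + i · x_0).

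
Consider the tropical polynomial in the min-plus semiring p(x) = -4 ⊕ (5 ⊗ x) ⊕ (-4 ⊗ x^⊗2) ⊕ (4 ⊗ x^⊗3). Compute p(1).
p(1) = -4

A tropical monomial a ⊗ x^⊗i evaluates to a + i · x. Evaluating each term at x = 1:
  Term 0 contributes -4 + 0 · 1 = -4
  Term 1 contributes 5 + 1 · 1 = 6
  Term 2 contributes -4 + 2 · 1 = -2
  Term 3 contributes 4 + 3 · 1 = 7
p(1) = ⊕ of these = min[-4, 6, -2, 7] = -4.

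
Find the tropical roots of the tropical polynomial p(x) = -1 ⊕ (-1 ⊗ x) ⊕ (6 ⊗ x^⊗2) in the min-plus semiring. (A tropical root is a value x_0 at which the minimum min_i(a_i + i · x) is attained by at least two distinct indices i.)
Roots: {-7, 0}

Each tropical root is a break point of the lower envelope of the lines y = a_i + i · x (there are 3 lines, with slopes 0, 1, ..., 2). Only the lines that attain the minimum somewhere contribute to roots; other lines are dominated. Here the surviving (envelope) indices are i = 2, i = 1, i = 0.
Intersections between consecutive envelope lines give the roots: for adjacent envelope indices i < j the intersection is x = (a_i − a_j) / (j − i). Reading off the sorted break points: {-7, 0}.
Verification: at each break x_0, at least two indices attain the minimum of min_i(a_i + i · x_0).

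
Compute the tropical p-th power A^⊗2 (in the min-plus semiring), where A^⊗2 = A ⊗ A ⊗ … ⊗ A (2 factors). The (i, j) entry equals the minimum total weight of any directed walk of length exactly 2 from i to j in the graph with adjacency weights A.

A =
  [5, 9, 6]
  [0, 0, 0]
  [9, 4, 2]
A^⊗2 =
  [9, 9, 8]
  [0, 0, 0]
  [4, 4, 4]

Each entry (A^⊗2)_ij equals the minimum over all length-2 walks i = v_0 → v_1 → … → v_2 = j of Σ_t A[v_t][v_{t+1}]. For example, for (i, j) = (0, 2) we minimise over 3 possible intermediate vertex sequences; the minimum is 8, attained along the walk 0 → 2 → 2.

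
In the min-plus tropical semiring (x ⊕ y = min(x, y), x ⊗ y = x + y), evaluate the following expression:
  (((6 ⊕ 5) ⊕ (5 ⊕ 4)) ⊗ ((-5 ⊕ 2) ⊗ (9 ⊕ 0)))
(((6 ⊕ 5) ⊕ (5 ⊕ 4)) ⊗ ((-5 ⊕ 2) ⊗ (9 ⊕ 0))) = -1

Expand innermost to outermost. Recall ⊕ takes the minimum of its arguments and ⊗ takes their sum. Working out the expression (((6 ⊕ 5) ⊕ (5 ⊕ 4)) ⊗ ((-5 ⊕ 2) ⊗ (9 ⊕ 0))) gives -1.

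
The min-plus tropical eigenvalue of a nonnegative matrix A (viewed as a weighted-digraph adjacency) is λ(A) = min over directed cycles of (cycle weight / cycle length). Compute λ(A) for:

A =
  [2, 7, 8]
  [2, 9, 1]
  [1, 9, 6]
λ(A) = 2

Enumerate directed cycles and compute their means (weight / length). Sample:
  cycle 0 → 0: weight = 2, length = 1, mean = 2/1 ≈ 2.000
  cycle 1 → 1: weight = 9, length = 1, mean = 9/1 ≈ 9.000
  cycle 2 → 2: weight = 6, length = 1, mean = 6/1 ≈ 6.000
  cycle 0 → 1 → 0: weight = 9, length = 2, mean = 9/2 ≈ 4.500
  cycle 0 → 2 → 0: weight = 9, length = 2, mean = 9/2 ≈ 4.500
  cycle 1 → 0 → 1: weight = 9, length = 2, mean = 9/2 ≈ 4.500
Minimum mean = 2.000, attained e.g. along the cycle 0 → 0 with weight 2 and length 1. So λ(A) = 2/1 = 2.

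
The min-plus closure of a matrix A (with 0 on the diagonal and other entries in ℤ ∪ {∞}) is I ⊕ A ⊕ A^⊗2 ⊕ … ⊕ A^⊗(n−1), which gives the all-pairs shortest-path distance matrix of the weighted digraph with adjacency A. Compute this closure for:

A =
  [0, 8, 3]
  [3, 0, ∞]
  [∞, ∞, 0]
Closure =
  [0, 8, 3]
  [3, 0, 6]
  [∞, ∞, 0]

This is the Floyd-Warshall all-pairs shortest-path computation. For each intermediate vertex k = 0, 1, …, 2, update dist[i][j] ← min(dist[i][j], dist[i][k] + dist[k][j]). The final matrix gives, for each (i, j), the minimum total weight of any directed path from i to j (possibly empty when i = j).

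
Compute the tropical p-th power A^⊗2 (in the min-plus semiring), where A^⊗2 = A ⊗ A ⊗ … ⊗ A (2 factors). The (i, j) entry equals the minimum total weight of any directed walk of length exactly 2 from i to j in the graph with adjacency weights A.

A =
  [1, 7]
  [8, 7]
A^⊗2 =
  [2, 8]
  [9, 14]

Each entry (A^⊗2)_ij equals the minimum over all length-2 walks i = v_0 → v_1 → … → v_2 = j of Σ_t A[v_t][v_{t+1}]. For example, for (i, j) = (0, 1) we minimise over 2 possible intermediate vertex sequences; the minimum is 8, attained along the walk 0 → 0 → 1.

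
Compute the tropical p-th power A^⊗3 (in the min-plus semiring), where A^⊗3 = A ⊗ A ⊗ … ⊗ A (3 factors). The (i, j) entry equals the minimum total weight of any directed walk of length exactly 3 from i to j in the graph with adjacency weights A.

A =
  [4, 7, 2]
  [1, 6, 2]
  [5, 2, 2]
A^⊗3 =
  [5, 6, 6]
  [5, 5, 5]
  [5, 6, 5]

Each entry (A^⊗3)_ij equals the minimum over all length-3 walks i = v_0 → v_1 → … → v_3 = j of Σ_t A[v_t][v_{t+1}]. For example, for (i, j) = (0, 2) we minimise over 9 possible intermediate vertex sequences; the minimum is 6, attained along the walk 0 → 2 → 1 → 2.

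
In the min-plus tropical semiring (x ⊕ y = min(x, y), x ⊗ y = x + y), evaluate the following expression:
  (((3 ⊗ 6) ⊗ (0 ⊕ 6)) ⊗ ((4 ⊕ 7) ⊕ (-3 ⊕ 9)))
(((3 ⊗ 6) ⊗ (0 ⊕ 6)) ⊗ ((4 ⊕ 7) ⊕ (-3 ⊕ 9))) = 6

Expand innermost to outermost. Recall ⊕ takes the minimum of its arguments and ⊗ takes their sum. Working out the expression (((3 ⊗ 6) ⊗ (0 ⊕ 6)) ⊗ ((4 ⊕ 7) ⊕ (-3 ⊕ 9))) gives 6.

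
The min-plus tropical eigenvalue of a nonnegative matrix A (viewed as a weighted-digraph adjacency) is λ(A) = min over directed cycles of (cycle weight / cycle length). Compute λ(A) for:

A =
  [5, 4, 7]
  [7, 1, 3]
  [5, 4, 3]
λ(A) = 1

Enumerate directed cycles and compute their means (weight / length). Sample:
  cycle 0 → 0: weight = 5, length = 1, mean = 5/1 ≈ 5.000
  cycle 1 → 1: weight = 1, length = 1, mean = 1/1 ≈ 1.000
  cycle 2 → 2: weight = 3, length = 1, mean = 3/1 ≈ 3.000
  cycle 0 → 1 → 0: weight = 11, length = 2, mean = 11/2 ≈ 5.500
  cycle 0 → 2 → 0: weight = 12, length = 2, mean = 12/2 ≈ 6.000
  cycle 1 → 0 → 1: weight = 11, length = 2, mean = 11/2 ≈ 5.500
Minimum mean = 1.000, attained e.g. along the cycle 1 → 1 with weight 1 and length 1. So λ(A) = 1/1 = 1.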